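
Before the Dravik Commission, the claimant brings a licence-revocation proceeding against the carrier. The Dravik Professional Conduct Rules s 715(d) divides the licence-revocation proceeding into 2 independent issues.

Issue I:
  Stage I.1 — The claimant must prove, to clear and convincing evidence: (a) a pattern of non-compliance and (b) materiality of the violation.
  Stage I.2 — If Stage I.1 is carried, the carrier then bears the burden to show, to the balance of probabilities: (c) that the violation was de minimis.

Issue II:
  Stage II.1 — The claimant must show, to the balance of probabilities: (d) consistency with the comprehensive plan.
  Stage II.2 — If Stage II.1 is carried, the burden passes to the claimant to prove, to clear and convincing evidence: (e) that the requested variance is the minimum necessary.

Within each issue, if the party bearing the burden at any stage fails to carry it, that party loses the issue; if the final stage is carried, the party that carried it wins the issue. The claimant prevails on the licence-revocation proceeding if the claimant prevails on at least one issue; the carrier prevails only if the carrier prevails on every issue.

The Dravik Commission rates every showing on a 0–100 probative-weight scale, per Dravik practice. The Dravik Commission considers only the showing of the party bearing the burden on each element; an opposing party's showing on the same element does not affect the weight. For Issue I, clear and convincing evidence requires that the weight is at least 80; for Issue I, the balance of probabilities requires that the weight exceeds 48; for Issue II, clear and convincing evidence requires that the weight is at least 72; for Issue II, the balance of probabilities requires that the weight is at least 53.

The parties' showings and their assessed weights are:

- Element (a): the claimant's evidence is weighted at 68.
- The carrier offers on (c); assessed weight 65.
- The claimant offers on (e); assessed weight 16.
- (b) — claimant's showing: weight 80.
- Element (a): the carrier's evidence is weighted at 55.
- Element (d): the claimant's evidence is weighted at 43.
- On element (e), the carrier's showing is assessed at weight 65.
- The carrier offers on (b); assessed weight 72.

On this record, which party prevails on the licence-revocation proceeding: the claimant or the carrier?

carrier

— Issue I —
Stage I.1 (claimant, clear and convincing evidence, weight is at least 80): (a) 68 (carrier's 55 disregarded) < 80 — fails; (b) 80 (carrier's 72 disregarded) ≥ 80 — meets.
  Stage I.1 not carried; the claimant fails its burden.
The analysis ends at Stage I.1; the carrier prevails on this issue.
— Issue II —
Stage II.1 (claimant, the balance of probabilities, weight is at least 53): (d) 43 < 53 — fails.
  The claimant does not carry Stage II.1.
The analysis ends at Stage II.1; the carrier prevails on this issue.
Per-issue: Issue I → carrier; Issue II → carrier. The claimant must prevail on at least one issue; overall, the carrier prevails.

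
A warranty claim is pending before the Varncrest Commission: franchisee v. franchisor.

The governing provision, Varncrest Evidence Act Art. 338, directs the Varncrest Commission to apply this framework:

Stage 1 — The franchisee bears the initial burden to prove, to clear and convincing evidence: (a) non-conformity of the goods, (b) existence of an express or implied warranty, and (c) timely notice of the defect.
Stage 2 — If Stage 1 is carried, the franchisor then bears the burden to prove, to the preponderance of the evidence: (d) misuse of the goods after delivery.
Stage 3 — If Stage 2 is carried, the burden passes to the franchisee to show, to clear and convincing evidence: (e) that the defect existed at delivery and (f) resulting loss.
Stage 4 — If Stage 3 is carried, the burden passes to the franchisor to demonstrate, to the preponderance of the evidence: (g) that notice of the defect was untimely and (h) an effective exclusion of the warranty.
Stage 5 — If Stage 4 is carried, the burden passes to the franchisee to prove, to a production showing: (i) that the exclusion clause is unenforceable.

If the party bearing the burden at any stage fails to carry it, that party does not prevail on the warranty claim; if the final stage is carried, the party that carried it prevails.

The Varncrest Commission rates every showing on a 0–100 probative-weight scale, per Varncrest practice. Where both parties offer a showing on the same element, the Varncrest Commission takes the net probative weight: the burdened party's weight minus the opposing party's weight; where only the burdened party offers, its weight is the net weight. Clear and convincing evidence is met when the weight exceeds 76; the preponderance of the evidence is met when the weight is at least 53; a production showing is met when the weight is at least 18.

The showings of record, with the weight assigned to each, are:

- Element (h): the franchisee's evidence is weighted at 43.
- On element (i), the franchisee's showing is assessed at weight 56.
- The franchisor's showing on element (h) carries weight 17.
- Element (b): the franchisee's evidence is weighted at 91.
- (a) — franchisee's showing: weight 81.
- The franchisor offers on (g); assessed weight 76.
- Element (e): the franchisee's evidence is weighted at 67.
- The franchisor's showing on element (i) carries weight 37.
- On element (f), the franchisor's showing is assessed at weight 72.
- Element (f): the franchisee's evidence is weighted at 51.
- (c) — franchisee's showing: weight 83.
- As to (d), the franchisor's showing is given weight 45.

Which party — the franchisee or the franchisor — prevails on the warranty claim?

franchisee

Stage 1 — burden on franchisee; standard: clear and convincing evidence (weight exceeds 76).
    (a): 81 > 76 [met]
    (b): 91 > 76 [met]
    (c): 83 > 76 [met]
  The franchisee carries Stage 1; the franchisor now bears the burden.
Stage 2 — burden on franchisor; standard: the preponderance of the evidence (weight is at least 53).
    (d): 45 < 53 [not met]
  Not every element is met, so the franchisor fails to carry Stage 2.
The analysis ends at Stage 2; the franchisee prevails.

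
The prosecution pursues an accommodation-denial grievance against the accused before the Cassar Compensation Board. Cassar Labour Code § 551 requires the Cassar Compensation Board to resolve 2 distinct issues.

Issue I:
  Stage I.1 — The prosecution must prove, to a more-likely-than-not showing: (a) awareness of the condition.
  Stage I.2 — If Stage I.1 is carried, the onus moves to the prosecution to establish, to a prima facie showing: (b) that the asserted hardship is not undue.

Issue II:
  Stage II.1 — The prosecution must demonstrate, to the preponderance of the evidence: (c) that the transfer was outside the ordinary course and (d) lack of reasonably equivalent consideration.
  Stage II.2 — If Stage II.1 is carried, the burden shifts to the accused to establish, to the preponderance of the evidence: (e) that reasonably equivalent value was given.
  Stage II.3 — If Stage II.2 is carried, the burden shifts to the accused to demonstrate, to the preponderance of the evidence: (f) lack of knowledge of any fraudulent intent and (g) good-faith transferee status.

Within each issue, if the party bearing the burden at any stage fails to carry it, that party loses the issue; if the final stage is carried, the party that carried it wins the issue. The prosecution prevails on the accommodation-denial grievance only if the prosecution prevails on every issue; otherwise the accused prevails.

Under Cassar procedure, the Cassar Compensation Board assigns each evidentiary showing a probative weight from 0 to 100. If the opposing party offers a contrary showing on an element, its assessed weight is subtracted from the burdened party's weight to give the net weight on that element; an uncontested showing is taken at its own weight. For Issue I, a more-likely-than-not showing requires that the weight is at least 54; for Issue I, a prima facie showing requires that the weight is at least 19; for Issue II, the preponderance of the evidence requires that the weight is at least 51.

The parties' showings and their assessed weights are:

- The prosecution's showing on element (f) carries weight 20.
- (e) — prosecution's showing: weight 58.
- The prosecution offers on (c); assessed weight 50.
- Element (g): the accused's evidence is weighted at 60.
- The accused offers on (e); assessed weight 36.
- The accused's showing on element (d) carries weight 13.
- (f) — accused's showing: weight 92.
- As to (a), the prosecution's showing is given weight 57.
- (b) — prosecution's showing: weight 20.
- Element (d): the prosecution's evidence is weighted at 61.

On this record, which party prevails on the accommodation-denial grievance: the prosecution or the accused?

— Issue I —
Stage I.1 (prosecution, a more-likely-than-not showing, weight is at least 54): (a) 57 ≥ 54 — meets.
  All elements met. The prosecution retains the burden for Stage I.2.
Stage I.2 (prosecution, a prima facie showing, weight is at least 19): (b) 20 ≥ 19 — meets.
  Stage I.2 carried; the final stage is satisfied.
All stages carried — the prosecution prevails on this issue.
— Issue II —
Stage II.1 (prosecution, the preponderance of the evidence, weight is at least 51): (c) 50 < 51 — fails; (d) net 61−13=48 < 51 — fails.
  Not every element is met, so the prosecution fails to carry Stage II.1.
So the accused prevails on this issue.
Per-issue: Issue I → prosecution; Issue II → accused. The prosecution must prevail on every issue; overall, the accused prevails.

accused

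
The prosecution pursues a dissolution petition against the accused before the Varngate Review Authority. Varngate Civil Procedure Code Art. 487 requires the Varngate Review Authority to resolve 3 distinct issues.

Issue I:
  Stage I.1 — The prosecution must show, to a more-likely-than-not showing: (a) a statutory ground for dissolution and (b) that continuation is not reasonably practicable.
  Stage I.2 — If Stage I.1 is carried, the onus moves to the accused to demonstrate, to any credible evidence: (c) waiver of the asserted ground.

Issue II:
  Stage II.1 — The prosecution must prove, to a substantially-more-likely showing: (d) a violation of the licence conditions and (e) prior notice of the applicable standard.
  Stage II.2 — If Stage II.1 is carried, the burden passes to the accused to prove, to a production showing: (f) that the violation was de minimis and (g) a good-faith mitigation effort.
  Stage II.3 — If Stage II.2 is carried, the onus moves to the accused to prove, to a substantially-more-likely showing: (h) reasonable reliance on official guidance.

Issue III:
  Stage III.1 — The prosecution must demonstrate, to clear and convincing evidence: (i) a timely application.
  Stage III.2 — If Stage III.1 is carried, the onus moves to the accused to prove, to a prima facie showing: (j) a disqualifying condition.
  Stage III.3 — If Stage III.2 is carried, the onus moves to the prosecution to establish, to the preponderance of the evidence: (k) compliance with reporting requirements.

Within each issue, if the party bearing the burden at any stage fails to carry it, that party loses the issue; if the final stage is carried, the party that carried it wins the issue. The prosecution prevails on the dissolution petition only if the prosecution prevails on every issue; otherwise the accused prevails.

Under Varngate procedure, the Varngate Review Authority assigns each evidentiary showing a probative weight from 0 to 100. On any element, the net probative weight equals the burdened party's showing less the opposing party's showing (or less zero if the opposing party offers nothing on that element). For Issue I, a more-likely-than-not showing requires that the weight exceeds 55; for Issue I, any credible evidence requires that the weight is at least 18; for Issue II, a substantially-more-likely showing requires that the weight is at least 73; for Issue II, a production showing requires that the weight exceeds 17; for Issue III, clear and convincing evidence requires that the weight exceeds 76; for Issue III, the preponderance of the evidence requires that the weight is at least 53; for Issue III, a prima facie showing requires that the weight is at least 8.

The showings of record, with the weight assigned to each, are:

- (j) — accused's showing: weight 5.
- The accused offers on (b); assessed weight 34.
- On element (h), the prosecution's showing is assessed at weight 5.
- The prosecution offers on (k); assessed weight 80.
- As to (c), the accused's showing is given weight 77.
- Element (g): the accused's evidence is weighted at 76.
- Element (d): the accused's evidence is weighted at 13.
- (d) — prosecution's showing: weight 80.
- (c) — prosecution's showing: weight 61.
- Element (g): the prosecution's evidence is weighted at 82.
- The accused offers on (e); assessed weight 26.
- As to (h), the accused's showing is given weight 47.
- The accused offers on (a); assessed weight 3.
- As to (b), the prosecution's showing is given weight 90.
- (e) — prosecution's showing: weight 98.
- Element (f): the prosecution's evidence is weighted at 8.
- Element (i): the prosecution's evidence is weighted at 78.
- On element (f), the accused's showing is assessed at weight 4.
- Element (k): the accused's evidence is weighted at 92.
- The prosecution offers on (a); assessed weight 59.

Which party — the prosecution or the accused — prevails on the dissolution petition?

accused

— Issue I —
Stage I.1 (prosecution, a more-likely-than-not showing, weight exceeds 55): (a) net 59−3=56 > 55 — meets; (b) net 90−34=56 > 55 — meets.
  Stage I.1 carried; the burden shifts to the accused.
Stage I.2 (accused, any credible evidence, weight is at least 18): (c) net 77−61=16 < 18 — fails.
  Not every element is met, so the accused fails to carry Stage I.2.
The prosecution prevails on this issue.
— Issue II —
Stage II.1 (prosecution, a substantially-more-likely showing, weight is at least 73): (d) net 80−13=67 < 73 — fails; (e) net 98−26=72 < 73 — fails.
  The prosecution does not carry Stage II.1.
The analysis ends at Stage II.1; the accused prevails on this issue.
— Issue III —
Stage III.1 (prosecution, clear and convincing evidence, weight exceeds 76): (i) 78 > 76 — meets.
  All elements met. The burden passes to the accused.
Stage III.2 (accused, a prima facie showing, weight is at least 8): (j) 5 < 8 — fails.
  The accused does not carry Stage III.2.
So the prosecution prevails on this issue.
Per-issue: Issue I → prosecution; Issue II → accused; Issue III → prosecution. The prosecution must prevail on every issue; overall, the accused prevails.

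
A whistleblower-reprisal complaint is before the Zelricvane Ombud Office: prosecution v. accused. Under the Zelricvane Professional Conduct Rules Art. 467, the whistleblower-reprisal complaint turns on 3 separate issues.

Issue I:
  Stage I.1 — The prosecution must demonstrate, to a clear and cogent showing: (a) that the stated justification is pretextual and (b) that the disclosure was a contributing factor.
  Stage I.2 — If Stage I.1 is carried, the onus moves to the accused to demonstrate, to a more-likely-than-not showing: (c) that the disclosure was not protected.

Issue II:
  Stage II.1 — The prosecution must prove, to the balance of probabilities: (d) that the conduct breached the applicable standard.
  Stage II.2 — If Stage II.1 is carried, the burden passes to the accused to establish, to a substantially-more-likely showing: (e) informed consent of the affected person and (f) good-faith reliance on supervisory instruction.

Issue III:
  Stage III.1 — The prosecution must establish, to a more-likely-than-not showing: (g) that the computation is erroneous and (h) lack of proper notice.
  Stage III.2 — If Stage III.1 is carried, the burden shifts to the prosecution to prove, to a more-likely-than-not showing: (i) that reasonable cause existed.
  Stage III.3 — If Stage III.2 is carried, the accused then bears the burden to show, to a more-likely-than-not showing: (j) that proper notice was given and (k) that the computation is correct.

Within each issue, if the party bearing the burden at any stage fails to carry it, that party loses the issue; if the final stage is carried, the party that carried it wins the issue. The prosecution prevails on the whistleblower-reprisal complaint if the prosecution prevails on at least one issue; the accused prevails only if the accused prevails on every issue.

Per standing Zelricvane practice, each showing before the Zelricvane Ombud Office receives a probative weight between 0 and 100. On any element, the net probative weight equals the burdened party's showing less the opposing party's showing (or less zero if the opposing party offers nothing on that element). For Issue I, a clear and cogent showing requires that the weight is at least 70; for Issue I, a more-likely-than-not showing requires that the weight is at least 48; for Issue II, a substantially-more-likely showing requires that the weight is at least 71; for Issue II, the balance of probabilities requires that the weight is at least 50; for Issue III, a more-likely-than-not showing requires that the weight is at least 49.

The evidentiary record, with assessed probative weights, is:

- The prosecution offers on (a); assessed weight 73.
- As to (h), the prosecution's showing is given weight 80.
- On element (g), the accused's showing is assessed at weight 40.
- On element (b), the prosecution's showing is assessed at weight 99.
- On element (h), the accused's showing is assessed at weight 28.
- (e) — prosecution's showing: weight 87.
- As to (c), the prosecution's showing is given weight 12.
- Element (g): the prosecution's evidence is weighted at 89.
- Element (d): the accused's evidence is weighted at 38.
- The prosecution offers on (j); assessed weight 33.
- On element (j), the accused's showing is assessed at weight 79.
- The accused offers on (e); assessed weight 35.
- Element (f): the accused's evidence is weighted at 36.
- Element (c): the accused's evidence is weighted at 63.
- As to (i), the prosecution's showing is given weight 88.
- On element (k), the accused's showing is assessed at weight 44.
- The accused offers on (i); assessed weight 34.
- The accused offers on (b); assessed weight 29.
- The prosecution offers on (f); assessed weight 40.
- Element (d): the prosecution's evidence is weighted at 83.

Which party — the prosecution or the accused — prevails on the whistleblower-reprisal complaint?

— Issue I —
Stage I.1 (prosecution, a clear and cogent showing, weight is at least 70): (a) 73 ≥ 70 — meets; (b) net 99−29=70 ≥ 70 — meets.
  The prosecution carries Stage I.1; the accused now bears the burden.
Stage I.2 (accused, a more-likely-than-not showing, weight is at least 48): (c) net 63−12=51 ≥ 48 — meets.
  Stage I.2 carried; the final stage is satisfied.
All stages carried — the accused prevails on this issue.
— Issue II —
Stage II.1 — burden on prosecution; standard: the balance of probabilities (weight is at least 50).
    (d): 83 − 38 = 45 < 50 [not met]
  The prosecution does not carry Stage II.1.
The analysis ends at Stage II.1; the accused prevails on this issue.
— Issue III —
Stage III.1 (prosecution, a more-likely-than-not showing, weight is at least 49): (g) net 89−40=49 ≥ 49 — meets; (h) net 80−28=52 ≥ 49 — meets.
  All elements met. The prosecution retains the burden for Stage III.2.
Stage III.2 (prosecution, a more-likely-than-not showing, weight is at least 49): (i) net 88−34=54 ≥ 49 — meets.
  The prosecution carries Stage III.2; the accused now bears the burden.
Stage III.3 (accused, a more-likely-than-not showing, weight is at least 49): (j) net 79−33=46 < 49 — fails; (k) 44 < 49 — fails.
  The accused does not carry Stage III.3.
The prosecution prevails on this issue.
Per-issue: Issue I → accused; Issue II → accused; Issue III → prosecution. The prosecution must prevail on at least one issue; overall, the prosecution prevails.

prosecution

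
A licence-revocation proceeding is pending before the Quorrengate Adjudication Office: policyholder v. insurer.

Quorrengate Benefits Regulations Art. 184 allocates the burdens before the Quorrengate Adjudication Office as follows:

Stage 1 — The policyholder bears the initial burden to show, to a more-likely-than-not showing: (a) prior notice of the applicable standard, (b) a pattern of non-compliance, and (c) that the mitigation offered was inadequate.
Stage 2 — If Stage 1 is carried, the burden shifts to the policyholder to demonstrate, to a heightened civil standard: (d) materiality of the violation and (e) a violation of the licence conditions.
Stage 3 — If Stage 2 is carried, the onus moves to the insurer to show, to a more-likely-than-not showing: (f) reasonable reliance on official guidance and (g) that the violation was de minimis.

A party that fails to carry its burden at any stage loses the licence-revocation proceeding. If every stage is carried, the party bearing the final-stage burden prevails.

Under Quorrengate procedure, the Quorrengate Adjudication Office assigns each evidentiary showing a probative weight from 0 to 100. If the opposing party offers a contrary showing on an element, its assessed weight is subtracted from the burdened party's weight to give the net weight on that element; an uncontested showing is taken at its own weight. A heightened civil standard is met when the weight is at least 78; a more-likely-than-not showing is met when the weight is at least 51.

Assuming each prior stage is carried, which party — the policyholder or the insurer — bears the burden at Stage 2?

policyholder

Stage 2's rule assigns the burden to the policyholder (to a heightened civil standard).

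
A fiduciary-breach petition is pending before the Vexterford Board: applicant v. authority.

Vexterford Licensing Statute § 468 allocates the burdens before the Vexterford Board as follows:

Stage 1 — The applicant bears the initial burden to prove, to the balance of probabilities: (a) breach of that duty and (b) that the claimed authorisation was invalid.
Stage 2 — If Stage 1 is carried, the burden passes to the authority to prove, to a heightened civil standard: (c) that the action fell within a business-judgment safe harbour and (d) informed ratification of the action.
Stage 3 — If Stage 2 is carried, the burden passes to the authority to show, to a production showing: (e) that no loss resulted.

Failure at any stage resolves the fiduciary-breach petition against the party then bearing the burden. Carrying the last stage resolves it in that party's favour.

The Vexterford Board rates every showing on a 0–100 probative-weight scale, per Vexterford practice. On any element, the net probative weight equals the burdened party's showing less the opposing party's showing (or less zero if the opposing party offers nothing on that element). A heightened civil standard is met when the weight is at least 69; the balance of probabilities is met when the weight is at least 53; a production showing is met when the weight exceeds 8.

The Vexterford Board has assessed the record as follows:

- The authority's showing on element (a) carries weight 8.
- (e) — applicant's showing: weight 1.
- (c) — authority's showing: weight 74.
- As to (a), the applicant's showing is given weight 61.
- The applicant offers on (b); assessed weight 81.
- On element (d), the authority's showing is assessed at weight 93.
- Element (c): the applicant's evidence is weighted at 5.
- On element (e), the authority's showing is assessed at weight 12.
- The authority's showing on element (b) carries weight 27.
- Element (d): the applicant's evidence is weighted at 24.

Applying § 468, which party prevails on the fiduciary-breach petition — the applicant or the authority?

authority

Stage 1 (applicant, the balance of probabilities, weight is at least 53): (a) net 61−8=53 ≥ 53 — meets; (b) net 81−27=54 ≥ 53 — meets.
  Stage 1 carried; the burden shifts to the authority.
Stage 2 (authority, a heightened civil standard, weight is at least 69): (c) net 74−5=69 ≥ 69 — meets; (d) net 93−24=69 ≥ 69 — meets.
  Stage 2 carried; the burden remains with the authority.
Stage 3 (authority, a production showing, weight exceeds 8): (e) net 12−1=11 > 8 — meets.
  Stage 3 carried; the final stage is satisfied.
All stages carried — the authority prevails.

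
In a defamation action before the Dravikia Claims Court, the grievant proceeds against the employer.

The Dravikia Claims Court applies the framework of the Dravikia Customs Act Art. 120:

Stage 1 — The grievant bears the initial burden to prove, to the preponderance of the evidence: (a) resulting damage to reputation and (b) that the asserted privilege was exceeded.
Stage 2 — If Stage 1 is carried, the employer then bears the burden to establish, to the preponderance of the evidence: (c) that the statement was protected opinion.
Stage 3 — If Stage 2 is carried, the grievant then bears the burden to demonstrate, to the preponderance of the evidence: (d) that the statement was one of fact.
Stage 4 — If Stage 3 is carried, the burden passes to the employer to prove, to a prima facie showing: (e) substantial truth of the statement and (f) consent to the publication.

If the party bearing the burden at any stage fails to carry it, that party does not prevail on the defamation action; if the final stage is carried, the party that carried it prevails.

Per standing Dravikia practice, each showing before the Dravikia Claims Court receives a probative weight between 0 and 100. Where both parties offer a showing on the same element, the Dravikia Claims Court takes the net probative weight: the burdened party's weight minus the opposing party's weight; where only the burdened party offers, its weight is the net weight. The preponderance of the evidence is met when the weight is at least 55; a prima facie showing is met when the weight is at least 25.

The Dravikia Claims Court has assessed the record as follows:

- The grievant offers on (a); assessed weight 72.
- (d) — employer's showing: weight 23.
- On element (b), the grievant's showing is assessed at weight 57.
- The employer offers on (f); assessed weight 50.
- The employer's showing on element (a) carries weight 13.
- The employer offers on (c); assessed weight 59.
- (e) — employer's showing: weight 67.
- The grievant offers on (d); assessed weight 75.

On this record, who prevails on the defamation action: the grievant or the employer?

At Stage 1 the grievant must meet the preponderance of the evidence (weight is at least 55): on (a) the weight is 72 less the opposing 13 gives net 59, ≥ 55, so (a) meets the standard; on (b) the weight is 57, ≥ 55, so (b) meets the standard.
  Stage 1 is satisfied; the onus moves to the employer.
At Stage 2 the employer must meet the preponderance of the evidence (weight is at least 55): on (c) the weight is 59, ≥ 55, so (c) meets the standard.
  All elements met. The burden passes to the grievant.
At Stage 3 the grievant must meet the preponderance of the evidence (weight is at least 55): on (d) the weight is 75 less the opposing 23 gives net 52, which does not reach 55, so (d) does not meet the standard.
  Not every element is met, so the grievant fails to carry Stage 3.
So the employer prevails.

employer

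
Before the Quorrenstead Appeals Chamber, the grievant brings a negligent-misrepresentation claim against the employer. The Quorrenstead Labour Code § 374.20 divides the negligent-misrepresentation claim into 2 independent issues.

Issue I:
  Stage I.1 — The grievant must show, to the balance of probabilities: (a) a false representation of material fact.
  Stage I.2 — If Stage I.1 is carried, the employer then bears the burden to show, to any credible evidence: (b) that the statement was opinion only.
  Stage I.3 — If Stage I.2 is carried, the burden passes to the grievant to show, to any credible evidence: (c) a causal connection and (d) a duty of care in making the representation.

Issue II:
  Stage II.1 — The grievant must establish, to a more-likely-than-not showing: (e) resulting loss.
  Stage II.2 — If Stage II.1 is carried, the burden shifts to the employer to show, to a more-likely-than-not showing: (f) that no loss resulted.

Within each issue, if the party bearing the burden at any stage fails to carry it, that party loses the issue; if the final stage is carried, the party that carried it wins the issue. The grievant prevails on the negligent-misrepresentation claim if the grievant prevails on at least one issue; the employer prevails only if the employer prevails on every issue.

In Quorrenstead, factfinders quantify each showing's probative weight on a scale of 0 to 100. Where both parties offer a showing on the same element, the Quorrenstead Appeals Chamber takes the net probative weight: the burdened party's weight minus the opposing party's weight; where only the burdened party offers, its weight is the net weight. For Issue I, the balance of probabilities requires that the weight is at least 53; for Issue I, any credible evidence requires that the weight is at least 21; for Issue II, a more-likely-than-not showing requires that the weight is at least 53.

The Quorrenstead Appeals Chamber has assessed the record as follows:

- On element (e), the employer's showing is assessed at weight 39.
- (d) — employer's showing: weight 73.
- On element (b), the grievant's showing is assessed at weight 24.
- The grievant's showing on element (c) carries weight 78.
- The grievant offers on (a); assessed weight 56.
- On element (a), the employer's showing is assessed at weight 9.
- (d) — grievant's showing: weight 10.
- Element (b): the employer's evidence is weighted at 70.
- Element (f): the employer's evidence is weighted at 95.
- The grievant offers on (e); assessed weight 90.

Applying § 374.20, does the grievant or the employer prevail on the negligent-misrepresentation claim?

— Issue I —
Stage I.1 — burden on grievant; standard: the balance of probabilities (weight is at least 53).
    (a): 56 − 9 = 47 < 53 [not met]
  Not every element is met, so the grievant fails to carry Stage I.1.
The employer prevails on this issue.
— Issue II —
Stage II.1 — burden on grievant; standard: a more-likely-than-not showing (weight is at least 53).
    (e): 90 − 39 = 51 < 53 [not met]
  Not every element is met, so the grievant fails to carry Stage II.1.
So the employer prevails on this issue.
Per-issue: Issue I → employer; Issue II → employer. The grievant must prevail on at least one issue; overall, the employer prevails.

employer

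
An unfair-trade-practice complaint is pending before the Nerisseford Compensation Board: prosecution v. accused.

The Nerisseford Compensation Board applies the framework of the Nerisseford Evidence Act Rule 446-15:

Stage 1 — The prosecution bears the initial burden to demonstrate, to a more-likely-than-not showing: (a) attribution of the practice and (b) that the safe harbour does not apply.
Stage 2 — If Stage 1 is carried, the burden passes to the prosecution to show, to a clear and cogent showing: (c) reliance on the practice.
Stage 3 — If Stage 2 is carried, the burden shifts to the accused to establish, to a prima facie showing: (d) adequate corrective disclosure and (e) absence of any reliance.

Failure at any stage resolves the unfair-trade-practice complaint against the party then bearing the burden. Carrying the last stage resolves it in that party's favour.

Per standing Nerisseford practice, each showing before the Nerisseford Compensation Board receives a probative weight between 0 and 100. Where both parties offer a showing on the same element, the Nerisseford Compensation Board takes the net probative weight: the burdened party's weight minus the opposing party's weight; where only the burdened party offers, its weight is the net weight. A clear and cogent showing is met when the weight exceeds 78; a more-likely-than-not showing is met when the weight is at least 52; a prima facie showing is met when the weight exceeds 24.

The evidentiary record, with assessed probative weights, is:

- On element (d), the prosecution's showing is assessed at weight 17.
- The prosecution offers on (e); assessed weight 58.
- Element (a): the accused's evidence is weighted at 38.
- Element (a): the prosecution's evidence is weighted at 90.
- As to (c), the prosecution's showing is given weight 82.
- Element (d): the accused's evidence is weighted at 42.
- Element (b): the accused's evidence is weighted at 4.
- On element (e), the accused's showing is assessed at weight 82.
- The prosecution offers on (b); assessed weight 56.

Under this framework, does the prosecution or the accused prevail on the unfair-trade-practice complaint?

At Stage 1 the prosecution must meet a more-likely-than-not showing (weight is at least 52): on (a) the weight is 90 less the opposing 38 gives net 52, ≥ 52, so (a) meets the standard; on (b) the weight is 56 less the opposing 4 gives net 52, ≥ 52, so (b) meets the standard.
  All elements met. The prosecution retains the burden for Stage 2.
At Stage 2 the prosecution must meet a clear and cogent showing (weight exceeds 78): on (c) the weight is 82, > 78, so (c) meets the standard.
  All elements met. The burden passes to the accused.
At Stage 3 the accused must meet a prima facie showing (weight exceeds 24): on (d) the weight is 42 less the opposing 17 gives net 25, which does exceed 24, so (d) meets the standard; on (e) the weight is 82 less the opposing 58 gives net 24, ≤ 24, so (e) does not meet the standard.
  Not every element is met, so the accused fails to carry Stage 3.
The analysis ends at Stage 3; the prosecution prevails.

prosecution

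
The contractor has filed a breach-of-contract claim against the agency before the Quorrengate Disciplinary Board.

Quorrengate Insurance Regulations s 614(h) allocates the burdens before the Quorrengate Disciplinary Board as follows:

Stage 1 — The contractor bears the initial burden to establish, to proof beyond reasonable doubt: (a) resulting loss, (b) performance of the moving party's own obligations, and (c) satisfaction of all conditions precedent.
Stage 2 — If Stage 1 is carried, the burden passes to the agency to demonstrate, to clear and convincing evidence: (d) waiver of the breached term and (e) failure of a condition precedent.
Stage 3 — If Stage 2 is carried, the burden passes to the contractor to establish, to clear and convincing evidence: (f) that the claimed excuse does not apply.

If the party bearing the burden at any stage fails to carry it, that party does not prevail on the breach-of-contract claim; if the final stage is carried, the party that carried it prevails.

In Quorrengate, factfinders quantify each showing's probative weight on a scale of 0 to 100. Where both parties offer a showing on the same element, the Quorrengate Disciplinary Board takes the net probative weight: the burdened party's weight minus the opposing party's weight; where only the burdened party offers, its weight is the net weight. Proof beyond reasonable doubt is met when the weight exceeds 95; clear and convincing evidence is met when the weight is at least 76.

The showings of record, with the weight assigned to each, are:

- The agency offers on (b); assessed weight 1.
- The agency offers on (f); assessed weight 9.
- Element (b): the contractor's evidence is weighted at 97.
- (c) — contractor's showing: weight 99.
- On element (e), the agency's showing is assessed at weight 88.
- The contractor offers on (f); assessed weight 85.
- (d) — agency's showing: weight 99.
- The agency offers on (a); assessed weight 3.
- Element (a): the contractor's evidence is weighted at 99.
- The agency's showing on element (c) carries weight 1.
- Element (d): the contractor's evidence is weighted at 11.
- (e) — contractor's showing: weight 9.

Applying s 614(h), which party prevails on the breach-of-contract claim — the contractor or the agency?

Stage 1 (contractor, proof beyond reasonable doubt, weight exceeds 95): (a) net 99−3=96 > 95 — meets; (b) net 97−1=96 > 95 — meets; (c) net 99−1=98 > 95 — meets.
  Stage 1 carried; the burden shifts to the agency.
Stage 2 (agency, clear and convincing evidence, weight is at least 76): (d) net 99−11=88 ≥ 76 — meets; (e) net 88−9=79 ≥ 76 — meets.
  All elements met. The burden passes to the contractor.
Stage 3 (contractor, clear and convincing evidence, weight is at least 76): (f) net 85−9=76 ≥ 76 — meets.
  The contractor carries the last stage.
With every stage satisfied, the contractor prevails.

contractor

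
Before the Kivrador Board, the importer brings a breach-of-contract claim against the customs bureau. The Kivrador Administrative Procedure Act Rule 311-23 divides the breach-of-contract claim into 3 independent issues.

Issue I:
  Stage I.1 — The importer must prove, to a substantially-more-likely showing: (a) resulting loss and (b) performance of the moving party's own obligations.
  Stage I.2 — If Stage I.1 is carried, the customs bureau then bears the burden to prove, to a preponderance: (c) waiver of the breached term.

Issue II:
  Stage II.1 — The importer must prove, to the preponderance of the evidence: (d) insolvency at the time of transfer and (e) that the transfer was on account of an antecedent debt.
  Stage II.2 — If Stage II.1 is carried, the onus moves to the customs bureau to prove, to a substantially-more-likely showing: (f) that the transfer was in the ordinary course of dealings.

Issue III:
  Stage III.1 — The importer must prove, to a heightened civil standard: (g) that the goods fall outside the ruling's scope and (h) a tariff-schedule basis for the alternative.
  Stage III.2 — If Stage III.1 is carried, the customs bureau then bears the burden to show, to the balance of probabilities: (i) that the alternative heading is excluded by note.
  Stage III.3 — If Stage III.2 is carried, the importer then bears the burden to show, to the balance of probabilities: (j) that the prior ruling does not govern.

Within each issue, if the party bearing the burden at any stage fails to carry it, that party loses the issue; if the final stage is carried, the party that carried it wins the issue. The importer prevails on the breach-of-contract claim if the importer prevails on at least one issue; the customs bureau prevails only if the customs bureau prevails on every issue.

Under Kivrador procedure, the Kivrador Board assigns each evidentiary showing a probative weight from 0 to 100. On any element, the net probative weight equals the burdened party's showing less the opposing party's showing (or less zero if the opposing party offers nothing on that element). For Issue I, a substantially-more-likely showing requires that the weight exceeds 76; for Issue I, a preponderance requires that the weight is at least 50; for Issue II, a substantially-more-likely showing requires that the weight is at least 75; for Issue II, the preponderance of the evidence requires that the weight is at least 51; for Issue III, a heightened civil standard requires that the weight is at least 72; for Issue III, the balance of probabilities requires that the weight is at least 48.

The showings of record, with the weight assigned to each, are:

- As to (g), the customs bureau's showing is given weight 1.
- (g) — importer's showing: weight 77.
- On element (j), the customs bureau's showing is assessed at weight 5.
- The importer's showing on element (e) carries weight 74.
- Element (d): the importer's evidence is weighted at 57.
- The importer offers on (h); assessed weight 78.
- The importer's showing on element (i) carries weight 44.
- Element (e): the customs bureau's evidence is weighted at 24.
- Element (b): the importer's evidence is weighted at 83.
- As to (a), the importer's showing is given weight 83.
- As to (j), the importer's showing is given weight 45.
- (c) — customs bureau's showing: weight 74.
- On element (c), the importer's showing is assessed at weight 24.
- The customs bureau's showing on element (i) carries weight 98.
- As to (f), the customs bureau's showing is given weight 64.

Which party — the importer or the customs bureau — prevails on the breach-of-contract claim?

customs bureau

— Issue I —
At Stage I.1 the importer must meet a substantially-more-likely showing (weight exceeds 76): on (a) the weight is 83, which does exceed 76, so (a) meets the standard; on (b) the weight is 83, which does exceed 76, so (b) meets the standard.
  Stage I.1 carried; the burden shifts to the customs bureau.
At Stage I.2 the customs bureau must meet a preponderance (weight is at least 50): on (c) the weight is 74 less the opposing 24 gives net 50, which does reach 50, so (c) meets the standard.
  All elements met at the final stage.
All stages carried — the customs bureau prevails on this issue.
— Issue II —
Stage II.1 — burden on importer; standard: the preponderance of the evidence (weight is at least 51).
    (d): 57 ≥ 51 [met]
    (e): 74 − 24 = 50 < 51 [not met]
  The importer does not carry Stage II.1.
The analysis ends at Stage II.1; the customs bureau prevails on this issue.
— Issue III —
At Stage III.1 the importer must meet a heightened civil standard (weight is at least 72): on (g) the weight is 77 less the opposing 1 gives net 76, which does reach 72, so (g) meets the standard; on (h) the weight is 78, which does reach 72, so (h) meets the standard.
  All elements met. The burden passes to the customs bureau.
At Stage III.2 the customs bureau must meet the balance of probabilities (weight is at least 48): on (i) the weight is 98 less the opposing 44 gives net 54, which does reach 48, so (i) meets the standard.
  Stage III.2 is satisfied; the onus moves to the importer.
At Stage III.3 the importer must meet the balance of probabilities (weight is at least 48): on (j) the weight is 45 less the opposing 5 gives net 40, which does not reach 48, so (j) does not meet the standard.
  Not every element is met, so the importer fails to carry Stage III.3.
The customs bureau prevails on this issue.
Per-issue: Issue I → customs bureau; Issue II → customs bureau; Issue III → customs bureau. The importer must prevail on at least one issue; overall, the customs bureau prevails.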